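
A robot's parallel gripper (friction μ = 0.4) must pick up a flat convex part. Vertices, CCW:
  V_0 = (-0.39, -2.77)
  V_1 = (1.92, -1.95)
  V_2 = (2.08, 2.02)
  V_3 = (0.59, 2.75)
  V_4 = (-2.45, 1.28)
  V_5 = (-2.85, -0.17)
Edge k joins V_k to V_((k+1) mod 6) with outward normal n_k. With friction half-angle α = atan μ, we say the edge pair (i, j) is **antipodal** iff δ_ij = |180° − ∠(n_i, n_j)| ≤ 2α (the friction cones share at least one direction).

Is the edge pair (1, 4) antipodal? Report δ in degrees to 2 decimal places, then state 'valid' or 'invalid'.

δ = 13.11°, valid

α = atan 0.4 = 21.80°;  2α = 43.60°
edge 1: e_1 = (+0.16, +3.97);  n_1 = (+0.9992, -0.0403)
edge 4: e_4 = (-0.40, -1.45);  n_4 = (-0.9640, +0.2659)
∠(n_1, n_4) = 166.89°
δ = |180° − 166.89°| = 13.11°
13.11° ≤ 2α = 43.60°  →  valid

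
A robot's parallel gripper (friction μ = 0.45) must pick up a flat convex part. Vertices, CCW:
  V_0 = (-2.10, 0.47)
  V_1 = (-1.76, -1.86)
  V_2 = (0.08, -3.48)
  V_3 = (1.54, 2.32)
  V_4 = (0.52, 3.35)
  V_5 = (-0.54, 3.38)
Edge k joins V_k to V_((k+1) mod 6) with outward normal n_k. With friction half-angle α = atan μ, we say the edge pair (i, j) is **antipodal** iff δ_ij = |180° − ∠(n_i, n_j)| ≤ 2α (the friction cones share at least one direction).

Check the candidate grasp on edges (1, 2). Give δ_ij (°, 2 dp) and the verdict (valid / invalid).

α = atan 0.45 = 24.23°;  2α = 48.46°
edge 1: e_1 = (+1.84, -1.62);  n_1 = (-0.6608, -0.7506)
edge 2: e_2 = (+1.46, +5.80);  n_2 = (+0.9697, -0.2441)
∠(n_1, n_2) = 117.23°
δ = |180° − 117.23°| = 62.77°
62.77° > 2α = 48.46°  →  invalid

δ = 62.77°, invalid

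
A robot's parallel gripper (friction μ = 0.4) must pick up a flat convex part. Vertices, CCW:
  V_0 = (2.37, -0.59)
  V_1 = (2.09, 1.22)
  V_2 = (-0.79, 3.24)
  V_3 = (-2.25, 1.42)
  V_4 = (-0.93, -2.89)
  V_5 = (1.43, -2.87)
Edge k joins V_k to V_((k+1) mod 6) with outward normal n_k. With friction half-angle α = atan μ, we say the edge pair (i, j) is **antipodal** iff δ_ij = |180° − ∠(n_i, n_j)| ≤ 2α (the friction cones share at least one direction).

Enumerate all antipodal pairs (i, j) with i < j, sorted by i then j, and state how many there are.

α = atan 0.4 = 21.80°;  2α = 43.60°
n_0 = (+0.9882, +0.1529)
n_1 = (+0.5742, +0.8187)
n_2 = (-0.7800, +0.6257)
n_3 = (-0.9562, -0.2928)
n_4 = (+0.0085, -1.0000)
n_5 = (+0.9245, -0.3812)
  (0,1): δ = 133.84°  ·
  (0,2): δ = 47.53°  ·
  (0,3): δ = 8.23°  ✓
  (0,4): δ = 81.69°  ·
  (0,5): δ = 148.80°  ·
  (1,2): δ = 93.69°  ·
  (1,3): δ = 37.93°  ✓
  (1,4): δ = 35.53°  ✓
  (1,5): δ = 102.64°  ·
  (2,3): δ = 124.24°  ·
  (2,4): δ = 50.78°  ·
  (2,5): δ = 16.33°  ✓
  (3,4): δ = 106.54°  ·
  (3,5): δ = 39.43°  ✓
  (4,5): δ = 112.89°  ·
antipodal pairs: 5

count = 5; pairs: (0,3), (1,3), (1,4), (2,5), (3,5)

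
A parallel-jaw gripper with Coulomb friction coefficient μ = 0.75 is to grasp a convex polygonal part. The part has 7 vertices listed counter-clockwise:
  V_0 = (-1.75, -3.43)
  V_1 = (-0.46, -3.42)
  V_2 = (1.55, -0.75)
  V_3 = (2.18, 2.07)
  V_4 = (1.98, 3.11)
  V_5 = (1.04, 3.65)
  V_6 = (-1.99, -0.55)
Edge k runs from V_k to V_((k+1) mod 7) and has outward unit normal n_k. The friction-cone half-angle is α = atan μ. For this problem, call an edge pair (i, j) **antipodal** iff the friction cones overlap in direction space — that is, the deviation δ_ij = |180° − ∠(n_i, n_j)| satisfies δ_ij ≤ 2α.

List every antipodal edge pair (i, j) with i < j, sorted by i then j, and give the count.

α = atan 0.75 = 36.87°;  2α = 73.74°
n_0 = (+0.0078, -1.0000)
n_1 = (+0.7989, -0.6014)
n_2 = (+0.9759, -0.2180)
n_3 = (+0.9820, +0.1888)
n_4 = (+0.4981, +0.8671)
n_5 = (-0.8110, +0.5851)
n_6 = (-0.9965, -0.0830)
  (0,1): δ = 127.42°  ·
  (0,2): δ = 103.04°  ·
  (0,3): δ = 79.56°  ·
  (0,4): δ = 30.32°  ✓
  (0,5): δ = 53.75°  ✓
  (0,6): δ = 94.32°  ·
  (1,2): δ = 155.62°  ·
  (1,3): δ = 132.14°  ·
  (1,4): δ = 82.90°  ·
  (1,5): δ = 1.17°  ✓
  (1,6): δ = 41.74°  ✓
  (2,3): δ = 156.52°  ·
  (2,4): δ = 107.28°  ·
  (2,5): δ = 23.21°  ✓
  (2,6): δ = 17.36°  ✓
  (3,4): δ = 130.76°  ·
  (3,5): δ = 46.69°  ✓
  (3,6): δ = 6.12°  ✓
  (4,5): δ = 95.93°  ·
  (4,6): δ = 55.36°  ✓
  (5,6): δ = 139.43°  ·
antipodal pairs: 9

count = 9; pairs: (0,4), (0,5), (1,5), (1,6), (2,5), (2,6), (3,5), (3,6), (4,6)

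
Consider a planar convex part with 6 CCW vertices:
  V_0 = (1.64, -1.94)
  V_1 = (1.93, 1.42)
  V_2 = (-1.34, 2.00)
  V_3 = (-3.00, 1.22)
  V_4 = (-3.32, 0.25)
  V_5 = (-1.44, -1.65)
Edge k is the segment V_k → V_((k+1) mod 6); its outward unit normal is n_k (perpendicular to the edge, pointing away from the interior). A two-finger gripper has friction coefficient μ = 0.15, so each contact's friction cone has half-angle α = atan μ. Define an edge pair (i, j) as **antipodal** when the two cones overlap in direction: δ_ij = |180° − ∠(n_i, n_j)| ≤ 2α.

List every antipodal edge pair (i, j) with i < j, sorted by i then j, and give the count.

count = 2; pairs: (0,3), (1,5)

α = atan 0.15 = 8.53°;  2α = 17.06°
n_0 = (+0.9963, -0.0860)
n_1 = (+0.1746, +0.9846)
n_2 = (-0.4253, +0.9051)
n_3 = (-0.9497, +0.3133)
n_4 = (-0.7108, -0.7034)
n_5 = (-0.0937, -0.9956)
  (0,1): δ = 95.13°  ·
  (0,2): δ = 59.90°  ·
  (0,3): δ = 13.32°  ✓
  (0,4): δ = 49.63°  ·
  (0,5): δ = 89.55°  ·
  (1,2): δ = 144.77°  ·
  (1,3): δ = 98.20°  ·
  (1,4): δ = 35.25°  ·
  (1,5): δ = 4.68°  ✓
  (2,3): δ = 133.43°  ·
  (2,4): δ = 70.47°  ·
  (2,5): δ = 30.55°  ·
  (3,4): δ = 117.05°  ·
  (3,5): δ = 77.12°  ·
  (4,5): δ = 140.08°  ·
antipodal pairs: 2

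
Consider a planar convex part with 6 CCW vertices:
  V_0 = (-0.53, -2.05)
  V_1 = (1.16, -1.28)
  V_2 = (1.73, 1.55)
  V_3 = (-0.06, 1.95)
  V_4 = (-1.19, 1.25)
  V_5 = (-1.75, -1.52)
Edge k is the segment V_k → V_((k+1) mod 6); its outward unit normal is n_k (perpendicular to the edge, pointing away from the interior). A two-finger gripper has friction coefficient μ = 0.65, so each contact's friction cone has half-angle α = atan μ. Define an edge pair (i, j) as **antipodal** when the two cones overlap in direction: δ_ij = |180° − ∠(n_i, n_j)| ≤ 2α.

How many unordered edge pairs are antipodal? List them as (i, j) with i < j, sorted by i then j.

α = atan 0.65 = 33.02°;  2α = 66.05°
n_0 = (+0.4146, -0.9100)
n_1 = (+0.9803, -0.1974)
n_2 = (+0.2181, +0.9759)
n_3 = (-0.5266, +0.8501)
n_4 = (-0.9802, +0.1982)
n_5 = (-0.3985, -0.9172)
  (0,1): δ = 125.88°  ·
  (0,2): δ = 37.09°  ✓
  (0,3): δ = 7.28°  ✓
  (0,4): δ = 54.08°  ✓
  (0,5): δ = 132.02°  ·
  (1,2): δ = 91.21°  ·
  (1,3): δ = 46.84°  ✓
  (1,4): δ = 0.04°  ✓
  (1,5): δ = 77.91°  ·
  (2,3): δ = 135.63°  ·
  (2,4): δ = 88.83°  ·
  (2,5): δ = 10.88°  ✓
  (3,4): δ = 133.21°  ·
  (3,5): δ = 55.26°  ✓
  (4,5): δ = 102.05°  ·
antipodal pairs: 7

count = 7; pairs: (0,2), (0,3), (0,4), (1,3), (1,4), (2,5), (3,5)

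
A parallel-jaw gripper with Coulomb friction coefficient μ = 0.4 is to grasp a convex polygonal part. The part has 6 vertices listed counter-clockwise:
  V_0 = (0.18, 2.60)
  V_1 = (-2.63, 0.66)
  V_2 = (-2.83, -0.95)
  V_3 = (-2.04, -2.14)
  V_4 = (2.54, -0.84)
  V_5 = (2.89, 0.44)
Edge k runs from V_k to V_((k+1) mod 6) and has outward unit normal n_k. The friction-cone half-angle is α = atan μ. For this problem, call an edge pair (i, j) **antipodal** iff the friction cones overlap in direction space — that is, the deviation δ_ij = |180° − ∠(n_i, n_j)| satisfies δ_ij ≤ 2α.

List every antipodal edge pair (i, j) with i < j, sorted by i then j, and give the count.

α = atan 0.4 = 21.80°;  2α = 43.60°
n_0 = (-0.5681, +0.8229)
n_1 = (-0.9924, +0.1233)
n_2 = (-0.8331, -0.5531)
n_3 = (+0.2731, -0.9620)
n_4 = (+0.9646, -0.2638)
n_5 = (+0.6233, +0.7820)
  (0,1): δ = 131.70°  ·
  (0,2): δ = 91.04°  ·
  (0,3): δ = 18.77°  ✓
  (0,4): δ = 40.09°  ✓
  (0,5): δ = 106.82°  ·
  (1,2): δ = 139.34°  ·
  (1,3): δ = 67.07°  ·
  (1,4): δ = 8.21°  ✓
  (1,5): δ = 58.52°  ·
  (2,3): δ = 107.73°  ·
  (2,4): δ = 48.87°  ·
  (2,5): δ = 17.86°  ✓
  (3,4): δ = 121.14°  ·
  (3,5): δ = 54.40°  ·
  (4,5): δ = 113.26°  ·
antipodal pairs: 4

count = 4; pairs: (0,3), (0,4), (1,4), (2,5)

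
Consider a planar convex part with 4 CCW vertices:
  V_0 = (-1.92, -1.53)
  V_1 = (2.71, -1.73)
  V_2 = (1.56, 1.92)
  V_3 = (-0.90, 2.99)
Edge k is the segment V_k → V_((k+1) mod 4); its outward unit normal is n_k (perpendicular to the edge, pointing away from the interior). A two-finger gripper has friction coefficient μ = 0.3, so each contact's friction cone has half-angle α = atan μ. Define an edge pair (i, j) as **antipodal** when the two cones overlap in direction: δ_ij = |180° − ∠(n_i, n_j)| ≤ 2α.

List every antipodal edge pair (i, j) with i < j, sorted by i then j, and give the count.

count = 2; pairs: (0,2), (1,3)

α = atan 0.3 = 16.70°;  2α = 33.40°
n_0 = (-0.0432, -0.9991)
n_1 = (+0.9538, +0.3005)
n_2 = (+0.3989, +0.9170)
n_3 = (-0.9755, +0.2201)
  (0,1): δ = 70.04°  ·
  (0,2): δ = 21.03°  ✓
  (0,3): δ = 79.76°  ·
  (1,2): δ = 131.00°  ·
  (1,3): δ = 30.20°  ✓
  (2,3): δ = 79.21°  ·
antipodal pairs: 2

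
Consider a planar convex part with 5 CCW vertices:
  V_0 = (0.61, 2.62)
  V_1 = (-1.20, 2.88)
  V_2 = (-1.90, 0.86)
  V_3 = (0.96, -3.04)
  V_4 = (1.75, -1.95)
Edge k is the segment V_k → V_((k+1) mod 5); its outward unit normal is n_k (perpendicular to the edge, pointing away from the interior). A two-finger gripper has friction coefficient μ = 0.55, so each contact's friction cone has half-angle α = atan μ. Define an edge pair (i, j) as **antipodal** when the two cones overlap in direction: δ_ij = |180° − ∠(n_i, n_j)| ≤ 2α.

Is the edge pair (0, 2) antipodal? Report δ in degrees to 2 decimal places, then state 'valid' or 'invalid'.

δ = 45.57°, valid

α = atan 0.55 = 28.81°;  2α = 57.62°
edge 0: e_0 = (-1.81, +0.26);  n_0 = (+0.1422, +0.9898)
edge 2: e_2 = (+2.86, -3.90);  n_2 = (-0.8064, -0.5914)
∠(n_0, n_2) = 134.43°
δ = |180° − 134.43°| = 45.57°
45.57° ≤ 2α = 57.62°  →  valid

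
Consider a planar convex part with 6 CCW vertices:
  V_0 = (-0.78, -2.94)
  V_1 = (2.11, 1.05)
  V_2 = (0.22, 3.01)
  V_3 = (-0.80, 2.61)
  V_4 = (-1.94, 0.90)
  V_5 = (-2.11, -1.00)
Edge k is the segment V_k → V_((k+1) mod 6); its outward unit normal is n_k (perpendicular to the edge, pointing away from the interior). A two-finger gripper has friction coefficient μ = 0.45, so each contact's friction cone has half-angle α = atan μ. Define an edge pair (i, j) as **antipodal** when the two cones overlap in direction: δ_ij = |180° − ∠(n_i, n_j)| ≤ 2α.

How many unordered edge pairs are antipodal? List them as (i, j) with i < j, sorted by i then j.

count = 4; pairs: (0,2), (0,3), (0,4), (1,5)

α = atan 0.45 = 24.23°;  2α = 48.46°
n_0 = (+0.8099, -0.5866)
n_1 = (+0.7198, +0.6941)
n_2 = (-0.3651, +0.9310)
n_3 = (-0.8321, +0.5547)
n_4 = (-0.9960, +0.0891)
n_5 = (-0.8248, -0.5654)
  (0,1): δ = 100.13°  ·
  (0,2): δ = 32.67°  ✓
  (0,3): δ = 2.23°  ✓
  (0,4): δ = 30.80°  ✓
  (0,5): δ = 70.35°  ·
  (1,2): δ = 112.55°  ·
  (1,3): δ = 77.65°  ·
  (1,4): δ = 49.07°  ·
  (1,5): δ = 9.53°  ✓
  (2,3): δ = 145.10°  ·
  (2,4): δ = 116.53°  ·
  (2,5): δ = 76.98°  ·
  (3,4): δ = 151.42°  ·
  (3,5): δ = 111.88°  ·
  (4,5): δ = 140.45°  ·
antipodal pairs: 4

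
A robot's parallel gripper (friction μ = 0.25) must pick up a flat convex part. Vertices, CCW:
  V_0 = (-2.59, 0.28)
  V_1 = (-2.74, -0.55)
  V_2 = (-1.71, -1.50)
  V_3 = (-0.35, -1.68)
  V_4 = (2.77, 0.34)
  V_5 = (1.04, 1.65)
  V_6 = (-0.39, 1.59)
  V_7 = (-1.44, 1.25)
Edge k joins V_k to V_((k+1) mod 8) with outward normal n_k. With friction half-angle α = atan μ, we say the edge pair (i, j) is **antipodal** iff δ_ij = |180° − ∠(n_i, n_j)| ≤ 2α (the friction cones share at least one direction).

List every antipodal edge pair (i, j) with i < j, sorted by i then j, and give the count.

count = 5; pairs: (1,4), (2,5), (2,6), (3,6), (3,7)

α = atan 0.25 = 14.04°;  2α = 28.07°
n_0 = (-0.9841, +0.1778)
n_1 = (-0.6780, -0.7351)
n_2 = (-0.1312, -0.9914)
n_3 = (+0.5435, -0.8394)
n_4 = (+0.6037, +0.7972)
n_5 = (-0.0419, +0.9991)
n_6 = (-0.3081, +0.9514)
n_7 = (-0.6447, +0.7644)
  (0,1): δ = 122.44°  ·
  (0,2): δ = 87.30°  ·
  (0,3): δ = 46.84°  ·
  (0,4): δ = 63.11°  ·
  (0,5): δ = 102.65°  ·
  (0,6): δ = 118.19°  ·
  (0,7): δ = 140.39°  ·
  (1,2): δ = 144.85°  ·
  (1,3): δ = 104.39°  ·
  (1,4): δ = 5.55°  ✓
  (1,5): δ = 45.09°  ·
  (1,6): δ = 60.63°  ·
  (1,7): δ = 82.83°  ·
  (2,3): δ = 139.54°  ·
  (2,4): δ = 29.59°  ·
  (2,5): δ = 9.94°  ✓
  (2,6): δ = 25.48°  ✓
  (2,7): δ = 47.69°  ·
  (3,4): δ = 70.05°  ·
  (3,5): δ = 30.52°  ·
  (3,6): δ = 14.98°  ✓
  (3,7): δ = 7.23°  ✓
  (4,5): δ = 140.46°  ·
  (4,6): δ = 124.92°  ·
  (4,7): δ = 102.72°  ·
  (5,6): δ = 164.46°  ·
  (5,7): δ = 142.26°  ·
  (6,7): δ = 157.80°  ·
antipodal pairs: 5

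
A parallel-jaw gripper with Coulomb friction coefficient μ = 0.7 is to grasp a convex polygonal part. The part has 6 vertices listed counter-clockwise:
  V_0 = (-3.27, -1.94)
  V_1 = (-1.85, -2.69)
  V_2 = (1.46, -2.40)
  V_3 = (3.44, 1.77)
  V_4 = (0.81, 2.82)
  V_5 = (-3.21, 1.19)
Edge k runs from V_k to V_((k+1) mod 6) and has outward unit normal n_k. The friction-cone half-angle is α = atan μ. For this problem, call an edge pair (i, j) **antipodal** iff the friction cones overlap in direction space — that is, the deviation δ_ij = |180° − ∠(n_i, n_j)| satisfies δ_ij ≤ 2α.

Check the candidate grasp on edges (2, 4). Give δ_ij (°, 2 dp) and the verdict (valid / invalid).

δ = 42.53°, valid

α = atan 0.7 = 34.99°;  2α = 69.98°
edge 2: e_2 = (+1.98, +4.17);  n_2 = (+0.9033, -0.4289)
edge 4: e_4 = (-4.02, -1.63);  n_4 = (-0.3758, +0.9267)
∠(n_2, n_4) = 137.47°
δ = |180° − 137.47°| = 42.53°
42.53° ≤ 2α = 69.98°  →  valid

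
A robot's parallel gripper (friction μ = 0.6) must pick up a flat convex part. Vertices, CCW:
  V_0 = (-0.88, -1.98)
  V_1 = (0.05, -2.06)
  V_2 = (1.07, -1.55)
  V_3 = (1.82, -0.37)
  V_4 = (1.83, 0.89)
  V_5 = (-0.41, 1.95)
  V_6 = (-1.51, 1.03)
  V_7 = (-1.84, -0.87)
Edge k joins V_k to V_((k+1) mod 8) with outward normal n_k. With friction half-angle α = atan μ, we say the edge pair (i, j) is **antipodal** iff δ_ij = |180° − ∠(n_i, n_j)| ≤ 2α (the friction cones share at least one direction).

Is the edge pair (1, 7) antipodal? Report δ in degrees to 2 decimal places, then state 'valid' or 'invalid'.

δ = 104.29°, invalid

α = atan 0.6 = 30.96°;  2α = 61.93°
edge 1: e_1 = (+1.02, +0.51);  n_1 = (+0.4472, -0.8944)
edge 7: e_7 = (+0.96, -1.11);  n_7 = (-0.7564, -0.6542)
∠(n_1, n_7) = 75.71°
δ = |180° − 75.71°| = 104.29°
104.29° > 2α = 61.93°  →  invalid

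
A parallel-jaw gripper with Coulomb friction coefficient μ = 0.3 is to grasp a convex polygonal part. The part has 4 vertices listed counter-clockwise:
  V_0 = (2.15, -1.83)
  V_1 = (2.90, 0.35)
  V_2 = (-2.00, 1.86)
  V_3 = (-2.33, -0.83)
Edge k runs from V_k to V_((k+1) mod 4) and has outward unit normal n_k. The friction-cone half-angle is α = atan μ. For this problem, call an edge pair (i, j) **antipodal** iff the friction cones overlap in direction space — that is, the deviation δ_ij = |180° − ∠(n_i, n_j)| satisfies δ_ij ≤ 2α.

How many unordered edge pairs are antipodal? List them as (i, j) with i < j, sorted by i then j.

α = atan 0.3 = 16.70°;  2α = 33.40°
n_0 = (+0.9456, -0.3253)
n_1 = (+0.2945, +0.9557)
n_2 = (-0.9926, +0.1218)
n_3 = (-0.2179, -0.9760)
  (0,1): δ = 88.14°  ·
  (0,2): δ = 11.99°  ✓
  (0,3): δ = 96.40°  ·
  (1,2): δ = 79.87°  ·
  (1,3): δ = 4.54°  ✓
  (2,3): δ = 95.59°  ·
antipodal pairs: 2

count = 2; pairs: (0,2), (1,3)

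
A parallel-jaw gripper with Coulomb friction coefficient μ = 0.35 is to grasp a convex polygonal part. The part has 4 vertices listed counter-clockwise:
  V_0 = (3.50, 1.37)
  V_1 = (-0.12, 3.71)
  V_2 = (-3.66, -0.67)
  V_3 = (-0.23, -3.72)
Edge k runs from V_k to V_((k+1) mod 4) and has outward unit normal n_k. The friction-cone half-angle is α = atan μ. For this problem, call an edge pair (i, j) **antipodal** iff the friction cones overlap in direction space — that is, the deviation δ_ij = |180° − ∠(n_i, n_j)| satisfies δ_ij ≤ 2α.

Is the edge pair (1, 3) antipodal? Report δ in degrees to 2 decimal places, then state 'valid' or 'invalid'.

α = atan 0.35 = 19.29°;  2α = 38.58°
edge 1: e_1 = (-3.54, -4.38);  n_1 = (-0.7777, +0.6286)
edge 3: e_3 = (+3.73, +5.09);  n_3 = (+0.8066, -0.5911)
∠(n_1, n_3) = 177.29°
δ = |180° − 177.29°| = 2.71°
2.71° ≤ 2α = 38.58°  →  valid

δ = 2.71°, valid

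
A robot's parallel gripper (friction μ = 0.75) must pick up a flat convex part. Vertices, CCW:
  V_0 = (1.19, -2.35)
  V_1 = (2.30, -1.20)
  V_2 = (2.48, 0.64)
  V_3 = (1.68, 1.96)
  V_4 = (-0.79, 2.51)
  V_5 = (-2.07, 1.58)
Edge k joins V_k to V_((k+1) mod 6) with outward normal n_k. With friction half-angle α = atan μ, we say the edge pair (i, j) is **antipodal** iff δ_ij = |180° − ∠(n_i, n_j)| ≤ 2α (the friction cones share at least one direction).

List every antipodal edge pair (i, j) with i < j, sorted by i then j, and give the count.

α = atan 0.75 = 36.87°;  2α = 73.74°
n_0 = (+0.7195, -0.6945)
n_1 = (+0.9952, -0.0974)
n_2 = (+0.8552, +0.5183)
n_3 = (+0.2173, +0.9761)
n_4 = (-0.5878, +0.8090)
n_5 = (-0.7697, -0.6384)
  (0,1): δ = 141.60°  ·
  (0,2): δ = 104.80°  ·
  (0,3): δ = 58.57°  ✓
  (0,4): δ = 10.01°  ✓
  (0,5): δ = 83.66°  ·
  (1,2): δ = 143.19°  ·
  (1,3): δ = 96.97°  ·
  (1,4): δ = 48.41°  ✓
  (1,5): δ = 45.26°  ✓
  (2,3): δ = 133.77°  ·
  (2,4): δ = 85.22°  ·
  (2,5): δ = 8.46°  ✓
  (3,4): δ = 131.45°  ·
  (3,5): δ = 37.77°  ✓
  (4,5): δ = 86.32°  ·
antipodal pairs: 6

count = 6; pairs: (0,3), (0,4), (1,4), (1,5), (2,5), (3,5)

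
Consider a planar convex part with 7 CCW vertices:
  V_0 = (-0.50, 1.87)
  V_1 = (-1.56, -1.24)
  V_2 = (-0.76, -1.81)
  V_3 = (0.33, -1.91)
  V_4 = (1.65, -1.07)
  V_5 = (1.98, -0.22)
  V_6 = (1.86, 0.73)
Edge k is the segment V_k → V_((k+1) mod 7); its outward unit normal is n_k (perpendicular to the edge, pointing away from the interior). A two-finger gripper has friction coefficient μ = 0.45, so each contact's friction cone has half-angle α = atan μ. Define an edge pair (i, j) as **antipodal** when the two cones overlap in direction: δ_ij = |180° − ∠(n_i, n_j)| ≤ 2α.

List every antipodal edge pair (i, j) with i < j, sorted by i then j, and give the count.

count = 6; pairs: (0,3), (0,4), (0,5), (1,5), (1,6), (2,6)

α = atan 0.45 = 24.23°;  2α = 48.46°
n_0 = (-0.9465, +0.3226)
n_1 = (-0.5803, -0.8144)
n_2 = (-0.0914, -0.9958)
n_3 = (+0.5369, -0.8437)
n_4 = (+0.9322, -0.3619)
n_5 = (+0.9921, +0.1253)
n_6 = (+0.4350, +0.9004)
  (0,1): δ = 106.65°  ·
  (0,2): δ = 76.42°  ·
  (0,3): δ = 38.71°  ✓
  (0,4): δ = 2.40°  ✓
  (0,5): δ = 26.02°  ✓
  (0,6): δ = 83.04°  ·
  (1,2): δ = 149.77°  ·
  (1,3): δ = 112.06°  ·
  (1,4): δ = 75.75°  ·
  (1,5): δ = 47.33°  ✓
  (1,6): δ = 9.69°  ✓
  (2,3): δ = 142.29°  ·
  (2,4): δ = 105.98°  ·
  (2,5): δ = 77.56°  ·
  (2,6): δ = 20.54°  ✓
  (3,4): δ = 143.69°  ·
  (3,5): δ = 115.27°  ·
  (3,6): δ = 58.25°  ·
  (4,5): δ = 151.58°  ·
  (4,6): δ = 94.56°  ·
  (5,6): δ = 122.98°  ·
antipodal pairs: 6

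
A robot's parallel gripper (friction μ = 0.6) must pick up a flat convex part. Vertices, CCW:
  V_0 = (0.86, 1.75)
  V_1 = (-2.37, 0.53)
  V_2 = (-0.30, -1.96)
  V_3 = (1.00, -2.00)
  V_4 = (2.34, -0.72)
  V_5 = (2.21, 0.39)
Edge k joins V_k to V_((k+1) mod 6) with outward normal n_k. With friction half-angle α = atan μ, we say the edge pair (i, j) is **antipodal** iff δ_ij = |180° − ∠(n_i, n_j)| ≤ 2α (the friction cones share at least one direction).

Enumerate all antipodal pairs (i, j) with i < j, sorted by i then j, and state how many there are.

count = 5; pairs: (0,2), (0,3), (1,4), (1,5), (2,5)

α = atan 0.6 = 30.96°;  2α = 61.93°
n_0 = (-0.3533, +0.9355)
n_1 = (-0.7690, -0.6393)
n_2 = (-0.0308, -0.9995)
n_3 = (+0.6907, -0.7231)
n_4 = (+0.9932, +0.1163)
n_5 = (+0.7097, +0.7045)
  (0,1): δ = 70.95°  ·
  (0,2): δ = 22.45°  ✓
  (0,3): δ = 23.00°  ✓
  (0,4): δ = 75.99°  ·
  (0,5): δ = 114.10°  ·
  (1,2): δ = 131.50°  ·
  (1,3): δ = 86.05°  ·
  (1,4): δ = 33.06°  ✓
  (1,5): δ = 5.05°  ✓
  (2,3): δ = 134.55°  ·
  (2,4): δ = 81.56°  ·
  (2,5): δ = 43.45°  ✓
  (3,4): δ = 127.01°  ·
  (3,5): δ = 88.90°  ·
  (4,5): δ = 141.89°  ·
antipodal pairs: 5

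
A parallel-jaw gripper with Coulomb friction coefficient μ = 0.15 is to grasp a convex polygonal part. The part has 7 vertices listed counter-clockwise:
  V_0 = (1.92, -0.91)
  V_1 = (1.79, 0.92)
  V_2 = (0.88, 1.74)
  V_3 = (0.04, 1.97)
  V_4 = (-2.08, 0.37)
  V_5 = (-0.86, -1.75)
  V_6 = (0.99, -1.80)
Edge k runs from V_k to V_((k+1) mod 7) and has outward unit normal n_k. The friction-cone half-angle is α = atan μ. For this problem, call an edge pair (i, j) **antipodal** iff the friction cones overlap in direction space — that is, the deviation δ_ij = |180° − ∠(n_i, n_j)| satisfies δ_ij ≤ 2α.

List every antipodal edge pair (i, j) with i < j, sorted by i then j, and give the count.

α = atan 0.15 = 8.53°;  2α = 17.06°
n_0 = (+0.9975, +0.0709)
n_1 = (+0.6694, +0.7429)
n_2 = (+0.2641, +0.9645)
n_3 = (-0.6024, +0.7982)
n_4 = (-0.8667, -0.4988)
n_5 = (-0.0270, -0.9996)
n_6 = (+0.6914, -0.7225)
  (0,1): δ = 136.09°  ·
  (0,2): δ = 109.38°  ·
  (0,3): δ = 57.02°  ·
  (0,4): δ = 25.86°  ·
  (0,5): δ = 84.39°  ·
  (0,6): δ = 129.68°  ·
  (1,2): δ = 153.29°  ·
  (1,3): δ = 100.94°  ·
  (1,4): δ = 18.06°  ·
  (1,5): δ = 40.47°  ·
  (1,6): δ = 85.76°  ·
  (2,3): δ = 127.64°  ·
  (2,4): δ = 44.77°  ·
  (2,5): δ = 13.76°  ✓
  (2,6): δ = 59.05°  ·
  (3,4): δ = 97.12°  ·
  (3,5): δ = 38.59°  ·
  (3,6): δ = 6.70°  ✓
  (4,5): δ = 121.47°  ·
  (4,6): δ = 76.18°  ·
  (5,6): δ = 134.71°  ·
antipodal pairs: 2

count = 2; pairs: (2,5), (3,6)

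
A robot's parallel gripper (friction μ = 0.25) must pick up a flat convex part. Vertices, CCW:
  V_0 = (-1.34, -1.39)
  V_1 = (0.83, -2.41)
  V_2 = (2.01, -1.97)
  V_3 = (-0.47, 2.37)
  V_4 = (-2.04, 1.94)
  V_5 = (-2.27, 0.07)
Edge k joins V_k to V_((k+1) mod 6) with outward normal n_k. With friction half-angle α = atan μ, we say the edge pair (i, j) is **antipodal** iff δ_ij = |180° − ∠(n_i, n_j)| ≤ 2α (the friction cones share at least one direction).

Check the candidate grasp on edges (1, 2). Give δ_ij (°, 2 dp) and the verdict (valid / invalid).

α = atan 0.25 = 14.04°;  2α = 28.07°
edge 1: e_1 = (+1.18, +0.44);  n_1 = (+0.3494, -0.9370)
edge 2: e_2 = (-2.48, +4.34);  n_2 = (+0.8682, +0.4961)
∠(n_1, n_2) = 99.30°
δ = |180° − 99.30°| = 80.70°
80.70° > 2α = 28.07°  →  invalid

δ = 80.70°, invalid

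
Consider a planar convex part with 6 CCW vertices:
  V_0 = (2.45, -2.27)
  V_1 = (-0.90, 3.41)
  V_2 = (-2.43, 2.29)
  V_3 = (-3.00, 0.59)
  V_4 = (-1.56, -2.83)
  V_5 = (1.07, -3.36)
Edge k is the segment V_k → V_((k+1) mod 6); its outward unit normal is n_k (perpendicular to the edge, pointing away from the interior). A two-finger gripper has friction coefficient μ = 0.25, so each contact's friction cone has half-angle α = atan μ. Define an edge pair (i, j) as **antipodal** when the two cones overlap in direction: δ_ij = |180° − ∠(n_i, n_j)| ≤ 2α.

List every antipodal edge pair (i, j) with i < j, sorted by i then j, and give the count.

α = atan 0.25 = 14.04°;  2α = 28.07°
n_0 = (+0.8613, +0.5080)
n_1 = (-0.5907, +0.8069)
n_2 = (-0.9481, +0.3179)
n_3 = (-0.9216, -0.3881)
n_4 = (-0.1975, -0.9803)
n_5 = (+0.6198, -0.7847)
  (0,1): δ = 84.33°  ·
  (0,2): δ = 49.07°  ·
  (0,3): δ = 7.70°  ✓
  (0,4): δ = 48.07°  ·
  (0,5): δ = 97.77°  ·
  (1,2): δ = 144.74°  ·
  (1,3): δ = 103.37°  ·
  (1,4): δ = 47.60°  ·
  (1,5): δ = 2.10°  ✓
  (2,3): δ = 138.63°  ·
  (2,4): δ = 82.86°  ·
  (2,5): δ = 33.16°  ·
  (3,4): δ = 124.23°  ·
  (3,5): δ = 74.53°  ·
  (4,5): δ = 130.30°  ·
antipodal pairs: 2

count = 2; pairs: (0,3), (1,5)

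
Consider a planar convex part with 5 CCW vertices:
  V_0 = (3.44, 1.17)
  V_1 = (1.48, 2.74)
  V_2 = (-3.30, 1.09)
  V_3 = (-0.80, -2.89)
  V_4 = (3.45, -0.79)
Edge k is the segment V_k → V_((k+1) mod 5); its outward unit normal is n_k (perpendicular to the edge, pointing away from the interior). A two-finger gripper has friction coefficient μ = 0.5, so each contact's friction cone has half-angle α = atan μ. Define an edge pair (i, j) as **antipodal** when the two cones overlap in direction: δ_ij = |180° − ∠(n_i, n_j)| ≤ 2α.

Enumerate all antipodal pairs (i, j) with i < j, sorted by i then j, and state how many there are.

α = atan 0.5 = 26.57°;  2α = 53.13°
n_0 = (+0.6252, +0.7805)
n_1 = (-0.3263, +0.9453)
n_2 = (-0.8468, -0.5319)
n_3 = (+0.4430, -0.8965)
n_4 = (+1.0000, +0.0051)
  (0,1): δ = 122.26°  ·
  (0,2): δ = 19.17°  ✓
  (0,3): δ = 64.99°  ·
  (0,4): δ = 128.99°  ·
  (1,2): δ = 76.91°  ·
  (1,3): δ = 7.25°  ✓
  (1,4): δ = 71.25°  ·
  (2,3): δ = 95.84°  ·
  (2,4): δ = 31.84°  ✓
  (3,4): δ = 116.00°  ·
antipodal pairs: 3

count = 3; pairs: (0,2), (1,3), (2,4)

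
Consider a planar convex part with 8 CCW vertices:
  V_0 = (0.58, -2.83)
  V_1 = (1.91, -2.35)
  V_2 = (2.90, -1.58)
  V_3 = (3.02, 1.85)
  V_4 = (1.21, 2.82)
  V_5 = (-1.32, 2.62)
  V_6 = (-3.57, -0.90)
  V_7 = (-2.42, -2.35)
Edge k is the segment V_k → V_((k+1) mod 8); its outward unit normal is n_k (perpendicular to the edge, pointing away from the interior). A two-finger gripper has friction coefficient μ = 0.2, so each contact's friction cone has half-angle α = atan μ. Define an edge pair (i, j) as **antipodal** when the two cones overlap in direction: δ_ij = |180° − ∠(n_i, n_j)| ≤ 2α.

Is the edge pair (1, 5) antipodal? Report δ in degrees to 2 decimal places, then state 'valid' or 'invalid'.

α = atan 0.2 = 11.31°;  2α = 22.62°
edge 1: e_1 = (+0.99, +0.77);  n_1 = (+0.6139, -0.7894)
edge 5: e_5 = (-2.25, -3.52);  n_5 = (-0.8426, +0.5386)
∠(n_1, n_5) = 160.46°
δ = |180° − 160.46°| = 19.54°
19.54° ≤ 2α = 22.62°  →  valid

δ = 19.54°, valid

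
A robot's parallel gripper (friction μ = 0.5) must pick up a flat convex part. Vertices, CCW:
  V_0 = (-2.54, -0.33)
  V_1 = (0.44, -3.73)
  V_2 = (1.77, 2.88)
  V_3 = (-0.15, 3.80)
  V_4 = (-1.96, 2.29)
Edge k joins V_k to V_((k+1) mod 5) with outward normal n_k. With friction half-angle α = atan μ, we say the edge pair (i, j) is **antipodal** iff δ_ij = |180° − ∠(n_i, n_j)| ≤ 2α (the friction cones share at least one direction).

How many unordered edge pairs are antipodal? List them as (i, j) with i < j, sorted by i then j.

count = 4; pairs: (0,1), (0,2), (1,3), (1,4)

α = atan 0.5 = 26.57°;  2α = 53.13°
n_0 = (-0.7520, -0.6591)
n_1 = (+0.9804, -0.1973)
n_2 = (+0.4321, +0.9018)
n_3 = (-0.6406, +0.7679)
n_4 = (-0.9764, +0.2161)
  (0,1): δ = 52.61°  ✓
  (0,2): δ = 23.16°  ✓
  (0,3): δ = 88.60°  ·
  (0,4): δ = 126.28°  ·
  (1,2): δ = 104.23°  ·
  (1,3): δ = 38.79°  ✓
  (1,4): δ = 1.11°  ✓
  (2,3): δ = 114.56°  ·
  (2,4): δ = 76.88°  ·
  (3,4): δ = 142.32°  ·
antipodal pairs: 4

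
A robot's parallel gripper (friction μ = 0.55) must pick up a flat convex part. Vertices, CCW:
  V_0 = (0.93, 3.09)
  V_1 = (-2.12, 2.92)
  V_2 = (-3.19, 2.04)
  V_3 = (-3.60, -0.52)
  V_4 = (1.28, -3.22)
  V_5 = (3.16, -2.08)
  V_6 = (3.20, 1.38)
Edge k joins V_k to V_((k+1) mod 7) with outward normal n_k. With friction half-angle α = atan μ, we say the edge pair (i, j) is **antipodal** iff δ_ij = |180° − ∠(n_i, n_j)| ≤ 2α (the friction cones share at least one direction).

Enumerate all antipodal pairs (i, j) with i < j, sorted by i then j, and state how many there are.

count = 7; pairs: (0,3), (0,4), (1,4), (1,5), (2,4), (2,5), (3,6)

α = atan 0.55 = 28.81°;  2α = 57.62°
n_0 = (-0.0557, +0.9985)
n_1 = (-0.6352, +0.7723)
n_2 = (-0.9874, +0.1581)
n_3 = (-0.4841, -0.8750)
n_4 = (+0.5185, -0.8551)
n_5 = (+0.9999, -0.0116)
n_6 = (+0.6017, +0.7987)
  (0,1): δ = 143.76°  ·
  (0,2): δ = 102.29°  ·
  (0,3): δ = 32.15°  ✓
  (0,4): δ = 28.04°  ✓
  (0,5): δ = 86.15°  ·
  (0,6): δ = 139.82°  ·
  (1,2): δ = 138.53°  ·
  (1,3): δ = 68.39°  ·
  (1,4): δ = 8.20°  ✓
  (1,5): δ = 49.90°  ✓
  (1,6): δ = 103.57°  ·
  (2,3): δ = 109.86°  ·
  (2,4): δ = 49.67°  ✓
  (2,5): δ = 8.44°  ✓
  (2,6): δ = 62.11°  ·
  (3,4): δ = 119.81°  ·
  (3,5): δ = 61.71°  ·
  (3,6): δ = 8.04°  ✓
  (4,5): δ = 121.89°  ·
  (4,6): δ = 68.22°  ·
  (5,6): δ = 126.33°  ·
antipodal pairs: 7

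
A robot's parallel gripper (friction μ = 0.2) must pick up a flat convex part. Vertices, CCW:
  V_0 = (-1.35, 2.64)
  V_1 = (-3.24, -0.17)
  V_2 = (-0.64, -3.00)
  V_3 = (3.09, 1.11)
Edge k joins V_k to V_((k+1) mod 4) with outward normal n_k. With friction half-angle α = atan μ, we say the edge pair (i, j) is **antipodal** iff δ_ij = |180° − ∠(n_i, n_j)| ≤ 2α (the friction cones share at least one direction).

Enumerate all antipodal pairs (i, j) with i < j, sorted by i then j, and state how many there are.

α = atan 0.2 = 11.31°;  2α = 22.62°
n_0 = (-0.8298, +0.5581)
n_1 = (-0.7364, -0.6765)
n_2 = (+0.7405, -0.6720)
n_3 = (+0.3258, +0.9454)
  (0,1): δ = 103.50°  ·
  (0,2): δ = 8.30°  ✓
  (0,3): δ = 104.91°  ·
  (1,2): δ = 84.80°  ·
  (1,3): δ = 28.41°  ·
  (2,3): δ = 66.79°  ·
antipodal pairs: 1

count = 1; pairs: (0,2)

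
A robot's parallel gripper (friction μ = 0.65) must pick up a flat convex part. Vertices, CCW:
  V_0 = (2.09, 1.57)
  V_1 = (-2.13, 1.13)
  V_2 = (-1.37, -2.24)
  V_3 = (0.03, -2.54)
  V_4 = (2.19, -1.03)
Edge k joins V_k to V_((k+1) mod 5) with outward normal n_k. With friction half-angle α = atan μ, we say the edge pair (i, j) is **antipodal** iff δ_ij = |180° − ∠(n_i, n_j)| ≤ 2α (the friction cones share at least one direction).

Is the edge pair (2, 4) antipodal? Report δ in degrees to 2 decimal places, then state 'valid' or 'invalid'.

α = atan 0.65 = 33.02°;  2α = 66.05°
edge 2: e_2 = (+1.40, -0.30);  n_2 = (-0.2095, -0.9778)
edge 4: e_4 = (-0.10, +2.60);  n_4 = (+0.9993, +0.0384)
∠(n_2, n_4) = 104.30°
δ = |180° − 104.30°| = 75.70°
75.70° > 2α = 66.05°  →  invalid

δ = 75.70°, invalid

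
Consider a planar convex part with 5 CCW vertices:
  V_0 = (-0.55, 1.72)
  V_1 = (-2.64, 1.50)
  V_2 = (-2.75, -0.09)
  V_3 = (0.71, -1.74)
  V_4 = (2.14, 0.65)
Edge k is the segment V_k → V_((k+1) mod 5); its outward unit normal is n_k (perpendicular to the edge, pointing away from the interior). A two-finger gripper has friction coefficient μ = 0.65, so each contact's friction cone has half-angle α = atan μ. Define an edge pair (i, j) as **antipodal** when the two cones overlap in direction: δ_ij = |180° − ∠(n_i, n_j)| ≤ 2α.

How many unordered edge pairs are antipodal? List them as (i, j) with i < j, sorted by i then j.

count = 4; pairs: (0,2), (0,3), (1,3), (2,4)

α = atan 0.65 = 33.02°;  2α = 66.05°
n_0 = (-0.1047, +0.9945)
n_1 = (-0.9976, +0.0690)
n_2 = (-0.4304, -0.9026)
n_3 = (+0.8581, -0.5134)
n_4 = (+0.3696, +0.9292)
  (0,1): δ = 99.97°  ·
  (0,2): δ = 31.50°  ✓
  (0,3): δ = 53.10°  ✓
  (0,4): δ = 152.30°  ·
  (1,2): δ = 111.54°  ·
  (1,3): δ = 26.94°  ✓
  (1,4): δ = 72.27°  ·
  (2,3): δ = 95.40°  ·
  (2,4): δ = 3.80°  ✓
  (3,4): δ = 80.80°  ·
antipodal pairs: 4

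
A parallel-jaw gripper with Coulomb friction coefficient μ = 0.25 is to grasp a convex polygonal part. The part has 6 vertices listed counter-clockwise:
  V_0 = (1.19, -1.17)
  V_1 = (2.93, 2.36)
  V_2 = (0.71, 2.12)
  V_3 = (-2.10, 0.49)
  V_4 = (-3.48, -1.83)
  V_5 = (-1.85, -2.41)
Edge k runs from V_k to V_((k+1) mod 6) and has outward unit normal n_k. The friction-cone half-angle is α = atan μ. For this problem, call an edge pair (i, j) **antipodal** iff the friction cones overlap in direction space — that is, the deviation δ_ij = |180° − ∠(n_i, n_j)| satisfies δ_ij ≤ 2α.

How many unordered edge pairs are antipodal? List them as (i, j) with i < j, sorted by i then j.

count = 4; pairs: (0,3), (1,4), (1,5), (2,5)

α = atan 0.25 = 14.04°;  2α = 28.07°
n_0 = (+0.8970, -0.4421)
n_1 = (-0.1075, +0.9942)
n_2 = (-0.5018, +0.8650)
n_3 = (-0.8594, +0.5112)
n_4 = (-0.3352, -0.9421)
n_5 = (+0.3777, -0.9259)
  (0,1): δ = 57.59°  ·
  (0,2): δ = 33.64°  ·
  (0,3): δ = 4.51°  ✓
  (0,4): δ = 96.65°  ·
  (0,5): δ = 138.43°  ·
  (1,2): δ = 156.05°  ·
  (1,3): δ = 126.92°  ·
  (1,4): δ = 25.76°  ✓
  (1,5): δ = 16.02°  ✓
  (2,3): δ = 150.86°  ·
  (2,4): δ = 49.70°  ·
  (2,5): δ = 7.93°  ✓
  (3,4): δ = 78.84°  ·
  (3,5): δ = 37.06°  ·
  (4,5): δ = 138.22°  ·
antipodal pairs: 4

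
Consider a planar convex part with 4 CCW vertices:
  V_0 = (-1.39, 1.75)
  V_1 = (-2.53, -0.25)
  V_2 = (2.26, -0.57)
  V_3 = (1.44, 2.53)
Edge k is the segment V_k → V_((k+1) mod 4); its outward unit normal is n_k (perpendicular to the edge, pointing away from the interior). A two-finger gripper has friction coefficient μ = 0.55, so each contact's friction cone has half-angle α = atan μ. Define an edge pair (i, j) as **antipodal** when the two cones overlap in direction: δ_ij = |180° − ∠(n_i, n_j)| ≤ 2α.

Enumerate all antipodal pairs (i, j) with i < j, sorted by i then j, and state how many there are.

count = 2; pairs: (0,2), (1,3)

α = atan 0.55 = 28.81°;  2α = 57.62°
n_0 = (-0.8688, +0.4952)
n_1 = (-0.0667, -0.9978)
n_2 = (+0.9668, +0.2557)
n_3 = (-0.2657, +0.9641)
  (0,1): δ = 64.14°  ·
  (0,2): δ = 44.50°  ✓
  (0,3): δ = 135.09°  ·
  (1,2): δ = 71.36°  ·
  (1,3): δ = 19.23°  ✓
  (2,3): δ = 89.41°  ·
antipodal pairs: 2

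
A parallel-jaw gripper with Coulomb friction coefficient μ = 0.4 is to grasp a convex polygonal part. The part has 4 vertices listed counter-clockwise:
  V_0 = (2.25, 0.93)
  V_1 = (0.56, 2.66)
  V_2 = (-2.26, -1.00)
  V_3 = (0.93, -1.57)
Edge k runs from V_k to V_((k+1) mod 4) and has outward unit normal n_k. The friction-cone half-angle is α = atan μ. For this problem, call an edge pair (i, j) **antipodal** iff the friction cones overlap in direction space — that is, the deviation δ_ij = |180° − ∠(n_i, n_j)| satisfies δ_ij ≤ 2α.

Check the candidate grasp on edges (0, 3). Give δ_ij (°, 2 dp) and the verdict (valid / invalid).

α = atan 0.4 = 21.80°;  2α = 43.60°
edge 0: e_0 = (-1.69, +1.73);  n_0 = (+0.7153, +0.6988)
edge 3: e_3 = (+1.32, +2.50);  n_3 = (+0.8843, -0.4669)
∠(n_0, n_3) = 72.16°
δ = |180° − 72.16°| = 107.84°
107.84° > 2α = 43.60°  →  invalid

δ = 107.84°, invalid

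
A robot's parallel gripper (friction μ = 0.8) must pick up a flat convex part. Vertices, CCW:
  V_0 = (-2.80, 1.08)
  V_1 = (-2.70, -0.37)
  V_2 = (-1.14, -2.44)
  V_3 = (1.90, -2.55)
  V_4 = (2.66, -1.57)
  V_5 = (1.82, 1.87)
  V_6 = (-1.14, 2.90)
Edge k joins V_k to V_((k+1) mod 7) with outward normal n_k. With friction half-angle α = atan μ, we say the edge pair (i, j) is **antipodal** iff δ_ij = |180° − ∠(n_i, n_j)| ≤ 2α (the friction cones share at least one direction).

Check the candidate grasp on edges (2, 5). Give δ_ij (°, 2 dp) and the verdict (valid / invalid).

δ = 17.11°, valid

α = atan 0.8 = 38.66°;  2α = 77.32°
edge 2: e_2 = (+3.04, -0.11);  n_2 = (-0.0362, -0.9993)
edge 5: e_5 = (-2.96, +1.03);  n_5 = (+0.3286, +0.9445)
∠(n_2, n_5) = 162.89°
δ = |180° − 162.89°| = 17.11°
17.11° ≤ 2α = 77.32°  →  valid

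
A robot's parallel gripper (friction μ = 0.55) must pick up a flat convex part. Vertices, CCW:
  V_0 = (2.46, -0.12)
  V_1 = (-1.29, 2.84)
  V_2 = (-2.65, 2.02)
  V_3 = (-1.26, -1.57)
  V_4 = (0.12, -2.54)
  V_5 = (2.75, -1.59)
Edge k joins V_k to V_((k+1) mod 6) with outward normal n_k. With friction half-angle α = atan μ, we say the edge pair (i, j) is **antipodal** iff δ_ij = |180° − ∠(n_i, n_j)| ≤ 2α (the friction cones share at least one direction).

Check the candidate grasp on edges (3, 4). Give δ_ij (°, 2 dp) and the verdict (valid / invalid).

δ = 125.04°, invalid

α = atan 0.55 = 28.81°;  2α = 57.62°
edge 3: e_3 = (+1.38, -0.97);  n_3 = (-0.5751, -0.8181)
edge 4: e_4 = (+2.63, +0.95);  n_4 = (+0.3397, -0.9405)
∠(n_3, n_4) = 54.96°
δ = |180° − 54.96°| = 125.04°
125.04° > 2α = 57.62°  →  invalid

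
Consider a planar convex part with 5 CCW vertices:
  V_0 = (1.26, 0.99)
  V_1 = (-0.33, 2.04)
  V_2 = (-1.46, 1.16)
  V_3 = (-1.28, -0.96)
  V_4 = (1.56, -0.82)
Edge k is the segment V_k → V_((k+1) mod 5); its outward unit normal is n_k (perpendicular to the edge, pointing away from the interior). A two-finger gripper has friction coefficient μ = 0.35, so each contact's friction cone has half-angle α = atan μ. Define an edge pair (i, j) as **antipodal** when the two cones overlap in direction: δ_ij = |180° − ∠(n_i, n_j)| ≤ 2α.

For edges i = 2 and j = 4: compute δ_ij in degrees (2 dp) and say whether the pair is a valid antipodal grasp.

α = atan 0.35 = 19.29°;  2α = 38.58°
edge 2: e_2 = (+0.18, -2.12);  n_2 = (-0.9964, -0.0846)
edge 4: e_4 = (-0.30, +1.81);  n_4 = (+0.9865, +0.1635)
∠(n_2, n_4) = 175.44°
δ = |180° − 175.44°| = 4.56°
4.56° ≤ 2α = 38.58°  →  valid

δ = 4.56°, valid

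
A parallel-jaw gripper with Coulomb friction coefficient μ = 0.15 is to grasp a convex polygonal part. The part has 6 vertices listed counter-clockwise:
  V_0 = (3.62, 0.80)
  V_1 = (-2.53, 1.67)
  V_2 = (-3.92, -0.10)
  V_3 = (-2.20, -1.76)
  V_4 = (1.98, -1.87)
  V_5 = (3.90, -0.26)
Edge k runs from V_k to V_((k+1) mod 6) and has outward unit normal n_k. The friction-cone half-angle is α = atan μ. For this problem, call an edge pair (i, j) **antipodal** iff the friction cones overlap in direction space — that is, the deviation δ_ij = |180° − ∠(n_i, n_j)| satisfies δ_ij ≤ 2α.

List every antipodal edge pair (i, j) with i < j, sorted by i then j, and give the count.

count = 2; pairs: (0,3), (1,4)

α = atan 0.15 = 8.53°;  2α = 17.06°
n_0 = (+0.1401, +0.9901)
n_1 = (-0.7865, +0.6176)
n_2 = (-0.6944, -0.7195)
n_3 = (-0.0263, -0.9997)
n_4 = (+0.6425, -0.7663)
n_5 = (+0.9668, +0.2554)
  (0,1): δ = 120.09°  ·
  (0,2): δ = 35.93°  ·
  (0,3): δ = 6.54°  ✓
  (0,4): δ = 48.03°  ·
  (0,5): δ = 112.85°  ·
  (1,2): δ = 95.84°  ·
  (1,3): δ = 53.36°  ·
  (1,4): δ = 11.88°  ✓
  (1,5): δ = 52.94°  ·
  (2,3): δ = 137.52°  ·
  (2,4): δ = 96.04°  ·
  (2,5): δ = 31.22°  ·
  (3,4): δ = 138.51°  ·
  (3,5): δ = 73.70°  ·
  (4,5): δ = 115.18°  ·
antipodal pairs: 2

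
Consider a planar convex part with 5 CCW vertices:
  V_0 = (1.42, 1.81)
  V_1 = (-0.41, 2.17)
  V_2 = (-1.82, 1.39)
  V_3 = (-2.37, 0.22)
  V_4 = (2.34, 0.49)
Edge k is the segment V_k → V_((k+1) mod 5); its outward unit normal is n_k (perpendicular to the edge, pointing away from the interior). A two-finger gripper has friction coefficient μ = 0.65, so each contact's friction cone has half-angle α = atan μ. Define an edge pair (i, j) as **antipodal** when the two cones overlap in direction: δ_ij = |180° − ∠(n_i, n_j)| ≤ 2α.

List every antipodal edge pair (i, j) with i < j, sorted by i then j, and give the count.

count = 5; pairs: (0,3), (1,3), (2,3), (2,4), (3,4)

α = atan 0.65 = 33.02°;  2α = 66.05°
n_0 = (+0.1930, +0.9812)
n_1 = (-0.4841, +0.8750)
n_2 = (-0.9050, +0.4254)
n_3 = (+0.0572, -0.9984)
n_4 = (+0.8204, +0.5718)
  (0,1): δ = 139.92°  ·
  (0,2): δ = 104.05°  ·
  (0,3): δ = 14.41°  ✓
  (0,4): δ = 136.00°  ·
  (1,2): δ = 144.13°  ·
  (1,3): δ = 25.67°  ✓
  (1,4): δ = 95.92°  ·
  (2,3): δ = 61.54°  ✓
  (2,4): δ = 60.05°  ✓
  (3,4): δ = 58.41°  ✓
antipodal pairs: 5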